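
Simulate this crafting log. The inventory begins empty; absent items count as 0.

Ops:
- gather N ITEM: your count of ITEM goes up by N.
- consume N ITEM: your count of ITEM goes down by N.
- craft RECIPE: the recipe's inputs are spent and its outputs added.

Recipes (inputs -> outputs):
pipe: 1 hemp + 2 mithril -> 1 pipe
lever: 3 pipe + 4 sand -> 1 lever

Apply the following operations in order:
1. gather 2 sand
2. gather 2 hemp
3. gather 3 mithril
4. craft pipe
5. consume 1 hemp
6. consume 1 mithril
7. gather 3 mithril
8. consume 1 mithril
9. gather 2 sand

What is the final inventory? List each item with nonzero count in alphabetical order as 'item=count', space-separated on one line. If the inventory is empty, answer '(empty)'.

Answer: mithril=2 pipe=1 sand=4

Derivation:
After 1 (gather 2 sand): sand=2
After 2 (gather 2 hemp): hemp=2 sand=2
After 3 (gather 3 mithril): hemp=2 mithril=3 sand=2
After 4 (craft pipe): hemp=1 mithril=1 pipe=1 sand=2
After 5 (consume 1 hemp): mithril=1 pipe=1 sand=2
After 6 (consume 1 mithril): pipe=1 sand=2
After 7 (gather 3 mithril): mithril=3 pipe=1 sand=2
After 8 (consume 1 mithril): mithril=2 pipe=1 sand=2
After 9 (gather 2 sand): mithril=2 pipe=1 sand=4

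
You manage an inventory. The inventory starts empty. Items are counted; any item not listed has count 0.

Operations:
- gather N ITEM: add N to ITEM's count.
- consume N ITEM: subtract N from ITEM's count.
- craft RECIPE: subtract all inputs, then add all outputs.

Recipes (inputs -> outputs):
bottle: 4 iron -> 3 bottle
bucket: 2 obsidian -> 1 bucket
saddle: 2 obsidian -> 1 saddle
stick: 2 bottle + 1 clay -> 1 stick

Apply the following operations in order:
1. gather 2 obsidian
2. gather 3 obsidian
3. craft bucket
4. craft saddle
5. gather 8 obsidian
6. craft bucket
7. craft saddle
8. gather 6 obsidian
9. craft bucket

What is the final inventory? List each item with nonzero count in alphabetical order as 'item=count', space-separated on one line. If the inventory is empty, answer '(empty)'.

Answer: bucket=3 obsidian=9 saddle=2

Derivation:
After 1 (gather 2 obsidian): obsidian=2
After 2 (gather 3 obsidian): obsidian=5
After 3 (craft bucket): bucket=1 obsidian=3
After 4 (craft saddle): bucket=1 obsidian=1 saddle=1
After 5 (gather 8 obsidian): bucket=1 obsidian=9 saddle=1
After 6 (craft bucket): bucket=2 obsidian=7 saddle=1
After 7 (craft saddle): bucket=2 obsidian=5 saddle=2
After 8 (gather 6 obsidian): bucket=2 obsidian=11 saddle=2
After 9 (craft bucket): bucket=3 obsidian=9 saddle=2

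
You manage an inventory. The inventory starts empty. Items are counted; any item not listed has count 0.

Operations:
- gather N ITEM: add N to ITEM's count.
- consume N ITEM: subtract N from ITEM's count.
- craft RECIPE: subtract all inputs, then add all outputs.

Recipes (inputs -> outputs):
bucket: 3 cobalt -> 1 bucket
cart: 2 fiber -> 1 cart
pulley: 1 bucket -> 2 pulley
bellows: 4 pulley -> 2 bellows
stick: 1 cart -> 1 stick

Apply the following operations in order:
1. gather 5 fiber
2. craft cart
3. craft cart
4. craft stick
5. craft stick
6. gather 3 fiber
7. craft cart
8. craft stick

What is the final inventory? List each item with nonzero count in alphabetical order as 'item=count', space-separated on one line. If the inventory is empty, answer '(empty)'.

Answer: fiber=2 stick=3

Derivation:
After 1 (gather 5 fiber): fiber=5
After 2 (craft cart): cart=1 fiber=3
After 3 (craft cart): cart=2 fiber=1
After 4 (craft stick): cart=1 fiber=1 stick=1
After 5 (craft stick): fiber=1 stick=2
After 6 (gather 3 fiber): fiber=4 stick=2
After 7 (craft cart): cart=1 fiber=2 stick=2
After 8 (craft stick): fiber=2 stick=3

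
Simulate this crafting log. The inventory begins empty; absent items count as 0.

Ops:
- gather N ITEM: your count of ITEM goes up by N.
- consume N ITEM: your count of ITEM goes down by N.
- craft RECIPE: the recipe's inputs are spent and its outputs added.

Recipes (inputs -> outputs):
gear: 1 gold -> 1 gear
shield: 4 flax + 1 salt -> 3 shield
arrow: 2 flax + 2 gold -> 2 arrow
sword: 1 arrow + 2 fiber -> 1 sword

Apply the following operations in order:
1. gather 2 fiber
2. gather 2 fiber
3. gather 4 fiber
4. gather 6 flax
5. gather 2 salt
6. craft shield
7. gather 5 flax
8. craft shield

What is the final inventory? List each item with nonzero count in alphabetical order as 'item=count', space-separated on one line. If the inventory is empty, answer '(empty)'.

After 1 (gather 2 fiber): fiber=2
After 2 (gather 2 fiber): fiber=4
After 3 (gather 4 fiber): fiber=8
After 4 (gather 6 flax): fiber=8 flax=6
After 5 (gather 2 salt): fiber=8 flax=6 salt=2
After 6 (craft shield): fiber=8 flax=2 salt=1 shield=3
After 7 (gather 5 flax): fiber=8 flax=7 salt=1 shield=3
After 8 (craft shield): fiber=8 flax=3 shield=6

Answer: fiber=8 flax=3 shield=6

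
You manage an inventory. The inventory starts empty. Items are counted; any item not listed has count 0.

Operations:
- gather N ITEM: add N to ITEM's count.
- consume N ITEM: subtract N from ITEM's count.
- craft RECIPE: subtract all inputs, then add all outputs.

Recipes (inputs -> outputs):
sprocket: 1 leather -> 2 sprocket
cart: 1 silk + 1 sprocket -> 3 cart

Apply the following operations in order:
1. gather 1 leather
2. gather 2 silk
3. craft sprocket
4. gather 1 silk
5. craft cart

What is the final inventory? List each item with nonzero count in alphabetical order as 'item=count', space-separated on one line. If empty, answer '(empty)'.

Answer: cart=3 silk=2 sprocket=1

Derivation:
After 1 (gather 1 leather): leather=1
After 2 (gather 2 silk): leather=1 silk=2
After 3 (craft sprocket): silk=2 sprocket=2
After 4 (gather 1 silk): silk=3 sprocket=2
After 5 (craft cart): cart=3 silk=2 sprocket=1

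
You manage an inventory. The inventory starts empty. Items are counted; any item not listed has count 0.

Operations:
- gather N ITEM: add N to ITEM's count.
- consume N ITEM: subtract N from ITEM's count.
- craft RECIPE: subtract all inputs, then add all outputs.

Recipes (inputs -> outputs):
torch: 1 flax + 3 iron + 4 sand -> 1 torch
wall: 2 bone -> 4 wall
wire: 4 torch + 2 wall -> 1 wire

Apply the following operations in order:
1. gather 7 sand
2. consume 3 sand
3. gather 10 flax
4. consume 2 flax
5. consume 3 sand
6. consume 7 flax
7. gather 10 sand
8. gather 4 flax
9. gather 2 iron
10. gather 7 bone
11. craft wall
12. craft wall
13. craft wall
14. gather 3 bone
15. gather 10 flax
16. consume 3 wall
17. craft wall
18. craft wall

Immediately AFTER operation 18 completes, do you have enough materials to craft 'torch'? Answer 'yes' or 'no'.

Answer: no

Derivation:
After 1 (gather 7 sand): sand=7
After 2 (consume 3 sand): sand=4
After 3 (gather 10 flax): flax=10 sand=4
After 4 (consume 2 flax): flax=8 sand=4
After 5 (consume 3 sand): flax=8 sand=1
After 6 (consume 7 flax): flax=1 sand=1
After 7 (gather 10 sand): flax=1 sand=11
After 8 (gather 4 flax): flax=5 sand=11
After 9 (gather 2 iron): flax=5 iron=2 sand=11
After 10 (gather 7 bone): bone=7 flax=5 iron=2 sand=11
After 11 (craft wall): bone=5 flax=5 iron=2 sand=11 wall=4
After 12 (craft wall): bone=3 flax=5 iron=2 sand=11 wall=8
After 13 (craft wall): bone=1 flax=5 iron=2 sand=11 wall=12
After 14 (gather 3 bone): bone=4 flax=5 iron=2 sand=11 wall=12
After 15 (gather 10 flax): bone=4 flax=15 iron=2 sand=11 wall=12
After 16 (consume 3 wall): bone=4 flax=15 iron=2 sand=11 wall=9
After 17 (craft wall): bone=2 flax=15 iron=2 sand=11 wall=13
After 18 (craft wall): flax=15 iron=2 sand=11 wall=17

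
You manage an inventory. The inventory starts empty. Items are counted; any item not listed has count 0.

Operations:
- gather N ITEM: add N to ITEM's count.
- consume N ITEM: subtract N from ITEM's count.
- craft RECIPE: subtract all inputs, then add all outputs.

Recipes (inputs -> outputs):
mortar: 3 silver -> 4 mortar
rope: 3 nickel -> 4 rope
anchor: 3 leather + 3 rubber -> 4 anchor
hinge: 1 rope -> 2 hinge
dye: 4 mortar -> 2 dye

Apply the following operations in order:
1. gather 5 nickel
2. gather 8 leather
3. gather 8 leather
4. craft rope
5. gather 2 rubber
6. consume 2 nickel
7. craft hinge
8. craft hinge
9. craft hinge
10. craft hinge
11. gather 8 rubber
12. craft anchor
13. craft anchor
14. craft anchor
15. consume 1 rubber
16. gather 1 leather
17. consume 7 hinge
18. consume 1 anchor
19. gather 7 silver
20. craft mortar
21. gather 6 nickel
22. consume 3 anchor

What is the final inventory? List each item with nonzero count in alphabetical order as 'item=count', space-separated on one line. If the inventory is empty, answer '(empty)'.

Answer: anchor=8 hinge=1 leather=8 mortar=4 nickel=6 silver=4

Derivation:
After 1 (gather 5 nickel): nickel=5
After 2 (gather 8 leather): leather=8 nickel=5
After 3 (gather 8 leather): leather=16 nickel=5
After 4 (craft rope): leather=16 nickel=2 rope=4
After 5 (gather 2 rubber): leather=16 nickel=2 rope=4 rubber=2
After 6 (consume 2 nickel): leather=16 rope=4 rubber=2
After 7 (craft hinge): hinge=2 leather=16 rope=3 rubber=2
After 8 (craft hinge): hinge=4 leather=16 rope=2 rubber=2
After 9 (craft hinge): hinge=6 leather=16 rope=1 rubber=2
After 10 (craft hinge): hinge=8 leather=16 rubber=2
After 11 (gather 8 rubber): hinge=8 leather=16 rubber=10
After 12 (craft anchor): anchor=4 hinge=8 leather=13 rubber=7
After 13 (craft anchor): anchor=8 hinge=8 leather=10 rubber=4
After 14 (craft anchor): anchor=12 hinge=8 leather=7 rubber=1
After 15 (consume 1 rubber): anchor=12 hinge=8 leather=7
After 16 (gather 1 leather): anchor=12 hinge=8 leather=8
After 17 (consume 7 hinge): anchor=12 hinge=1 leather=8
After 18 (consume 1 anchor): anchor=11 hinge=1 leather=8
After 19 (gather 7 silver): anchor=11 hinge=1 leather=8 silver=7
After 20 (craft mortar): anchor=11 hinge=1 leather=8 mortar=4 silver=4
After 21 (gather 6 nickel): anchor=11 hinge=1 leather=8 mortar=4 nickel=6 silver=4
After 22 (consume 3 anchor): anchor=8 hinge=1 leather=8 mortar=4 nickel=6 silver=4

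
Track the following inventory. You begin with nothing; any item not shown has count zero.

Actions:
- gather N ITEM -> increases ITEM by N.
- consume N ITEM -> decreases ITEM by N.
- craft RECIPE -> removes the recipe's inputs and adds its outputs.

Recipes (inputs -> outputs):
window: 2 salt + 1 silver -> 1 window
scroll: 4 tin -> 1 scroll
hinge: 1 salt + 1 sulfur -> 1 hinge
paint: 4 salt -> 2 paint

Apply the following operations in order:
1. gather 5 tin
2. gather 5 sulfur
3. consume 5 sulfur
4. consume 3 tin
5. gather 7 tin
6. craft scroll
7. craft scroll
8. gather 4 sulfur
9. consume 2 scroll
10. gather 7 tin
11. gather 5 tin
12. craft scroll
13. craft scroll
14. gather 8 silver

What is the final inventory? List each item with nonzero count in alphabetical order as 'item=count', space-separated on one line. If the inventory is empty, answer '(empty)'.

After 1 (gather 5 tin): tin=5
After 2 (gather 5 sulfur): sulfur=5 tin=5
After 3 (consume 5 sulfur): tin=5
After 4 (consume 3 tin): tin=2
After 5 (gather 7 tin): tin=9
After 6 (craft scroll): scroll=1 tin=5
After 7 (craft scroll): scroll=2 tin=1
After 8 (gather 4 sulfur): scroll=2 sulfur=4 tin=1
After 9 (consume 2 scroll): sulfur=4 tin=1
After 10 (gather 7 tin): sulfur=4 tin=8
After 11 (gather 5 tin): sulfur=4 tin=13
After 12 (craft scroll): scroll=1 sulfur=4 tin=9
After 13 (craft scroll): scroll=2 sulfur=4 tin=5
After 14 (gather 8 silver): scroll=2 silver=8 sulfur=4 tin=5

Answer: scroll=2 silver=8 sulfur=4 tin=5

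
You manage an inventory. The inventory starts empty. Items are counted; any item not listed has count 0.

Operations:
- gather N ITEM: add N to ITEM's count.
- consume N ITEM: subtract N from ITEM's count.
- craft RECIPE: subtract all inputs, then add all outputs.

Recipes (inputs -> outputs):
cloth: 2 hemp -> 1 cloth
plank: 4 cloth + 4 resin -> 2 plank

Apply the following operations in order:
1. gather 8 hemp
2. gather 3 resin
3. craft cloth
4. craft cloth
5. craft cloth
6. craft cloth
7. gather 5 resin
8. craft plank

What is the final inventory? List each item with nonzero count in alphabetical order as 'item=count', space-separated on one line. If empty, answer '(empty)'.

Answer: plank=2 resin=4

Derivation:
After 1 (gather 8 hemp): hemp=8
After 2 (gather 3 resin): hemp=8 resin=3
After 3 (craft cloth): cloth=1 hemp=6 resin=3
After 4 (craft cloth): cloth=2 hemp=4 resin=3
After 5 (craft cloth): cloth=3 hemp=2 resin=3
After 6 (craft cloth): cloth=4 resin=3
After 7 (gather 5 resin): cloth=4 resin=8
After 8 (craft plank): plank=2 resin=4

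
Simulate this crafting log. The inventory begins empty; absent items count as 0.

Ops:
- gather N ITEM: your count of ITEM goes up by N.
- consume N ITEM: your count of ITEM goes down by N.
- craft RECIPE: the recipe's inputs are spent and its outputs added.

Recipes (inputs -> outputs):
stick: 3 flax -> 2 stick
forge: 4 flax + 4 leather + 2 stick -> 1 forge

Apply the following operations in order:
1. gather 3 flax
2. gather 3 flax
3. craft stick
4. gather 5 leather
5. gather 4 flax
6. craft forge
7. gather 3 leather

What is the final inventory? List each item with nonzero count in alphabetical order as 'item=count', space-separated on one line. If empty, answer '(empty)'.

After 1 (gather 3 flax): flax=3
After 2 (gather 3 flax): flax=6
After 3 (craft stick): flax=3 stick=2
After 4 (gather 5 leather): flax=3 leather=5 stick=2
After 5 (gather 4 flax): flax=7 leather=5 stick=2
After 6 (craft forge): flax=3 forge=1 leather=1
After 7 (gather 3 leather): flax=3 forge=1 leather=4

Answer: flax=3 forge=1 leather=4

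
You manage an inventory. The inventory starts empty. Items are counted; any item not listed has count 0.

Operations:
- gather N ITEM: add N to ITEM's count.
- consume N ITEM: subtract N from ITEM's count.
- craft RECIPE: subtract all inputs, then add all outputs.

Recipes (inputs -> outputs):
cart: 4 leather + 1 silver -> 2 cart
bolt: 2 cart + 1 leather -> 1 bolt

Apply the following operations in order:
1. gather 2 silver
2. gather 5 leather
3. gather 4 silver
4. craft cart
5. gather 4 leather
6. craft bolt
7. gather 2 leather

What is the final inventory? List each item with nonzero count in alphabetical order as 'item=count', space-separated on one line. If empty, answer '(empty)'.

Answer: bolt=1 leather=6 silver=5

Derivation:
After 1 (gather 2 silver): silver=2
After 2 (gather 5 leather): leather=5 silver=2
After 3 (gather 4 silver): leather=5 silver=6
After 4 (craft cart): cart=2 leather=1 silver=5
After 5 (gather 4 leather): cart=2 leather=5 silver=5
After 6 (craft bolt): bolt=1 leather=4 silver=5
After 7 (gather 2 leather): bolt=1 leather=6 silver=5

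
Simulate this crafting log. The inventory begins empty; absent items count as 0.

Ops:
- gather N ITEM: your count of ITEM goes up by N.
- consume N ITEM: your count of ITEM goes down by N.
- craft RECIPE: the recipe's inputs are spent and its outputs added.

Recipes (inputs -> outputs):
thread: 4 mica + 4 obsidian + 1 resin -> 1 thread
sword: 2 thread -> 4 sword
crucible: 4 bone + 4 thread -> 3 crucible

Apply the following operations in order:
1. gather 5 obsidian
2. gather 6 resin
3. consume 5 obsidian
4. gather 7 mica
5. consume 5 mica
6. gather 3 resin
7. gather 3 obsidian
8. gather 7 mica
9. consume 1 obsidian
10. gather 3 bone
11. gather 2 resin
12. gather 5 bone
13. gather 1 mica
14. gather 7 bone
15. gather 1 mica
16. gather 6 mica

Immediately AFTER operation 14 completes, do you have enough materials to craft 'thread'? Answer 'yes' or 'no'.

After 1 (gather 5 obsidian): obsidian=5
After 2 (gather 6 resin): obsidian=5 resin=6
After 3 (consume 5 obsidian): resin=6
After 4 (gather 7 mica): mica=7 resin=6
After 5 (consume 5 mica): mica=2 resin=6
After 6 (gather 3 resin): mica=2 resin=9
After 7 (gather 3 obsidian): mica=2 obsidian=3 resin=9
After 8 (gather 7 mica): mica=9 obsidian=3 resin=9
After 9 (consume 1 obsidian): mica=9 obsidian=2 resin=9
After 10 (gather 3 bone): bone=3 mica=9 obsidian=2 resin=9
After 11 (gather 2 resin): bone=3 mica=9 obsidian=2 resin=11
After 12 (gather 5 bone): bone=8 mica=9 obsidian=2 resin=11
After 13 (gather 1 mica): bone=8 mica=10 obsidian=2 resin=11
After 14 (gather 7 bone): bone=15 mica=10 obsidian=2 resin=11

Answer: no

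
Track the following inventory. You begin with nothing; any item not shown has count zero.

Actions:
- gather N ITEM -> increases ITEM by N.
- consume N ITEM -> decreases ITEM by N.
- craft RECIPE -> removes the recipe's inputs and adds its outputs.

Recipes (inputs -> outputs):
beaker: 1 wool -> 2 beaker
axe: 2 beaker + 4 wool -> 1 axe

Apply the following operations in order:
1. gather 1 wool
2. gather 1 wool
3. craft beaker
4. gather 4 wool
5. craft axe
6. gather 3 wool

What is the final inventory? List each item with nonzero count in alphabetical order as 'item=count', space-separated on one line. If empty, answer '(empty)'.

After 1 (gather 1 wool): wool=1
After 2 (gather 1 wool): wool=2
After 3 (craft beaker): beaker=2 wool=1
After 4 (gather 4 wool): beaker=2 wool=5
After 5 (craft axe): axe=1 wool=1
After 6 (gather 3 wool): axe=1 wool=4

Answer: axe=1 wool=4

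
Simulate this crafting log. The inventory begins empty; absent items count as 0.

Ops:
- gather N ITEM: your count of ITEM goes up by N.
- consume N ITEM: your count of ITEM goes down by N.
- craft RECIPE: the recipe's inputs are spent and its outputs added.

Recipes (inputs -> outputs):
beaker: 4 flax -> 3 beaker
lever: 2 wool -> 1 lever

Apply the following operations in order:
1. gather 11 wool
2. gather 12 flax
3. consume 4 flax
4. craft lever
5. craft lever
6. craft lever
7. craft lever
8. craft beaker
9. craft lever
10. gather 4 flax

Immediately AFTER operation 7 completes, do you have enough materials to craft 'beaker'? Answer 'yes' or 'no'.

Answer: yes

Derivation:
After 1 (gather 11 wool): wool=11
After 2 (gather 12 flax): flax=12 wool=11
After 3 (consume 4 flax): flax=8 wool=11
After 4 (craft lever): flax=8 lever=1 wool=9
After 5 (craft lever): flax=8 lever=2 wool=7
After 6 (craft lever): flax=8 lever=3 wool=5
After 7 (craft lever): flax=8 lever=4 wool=3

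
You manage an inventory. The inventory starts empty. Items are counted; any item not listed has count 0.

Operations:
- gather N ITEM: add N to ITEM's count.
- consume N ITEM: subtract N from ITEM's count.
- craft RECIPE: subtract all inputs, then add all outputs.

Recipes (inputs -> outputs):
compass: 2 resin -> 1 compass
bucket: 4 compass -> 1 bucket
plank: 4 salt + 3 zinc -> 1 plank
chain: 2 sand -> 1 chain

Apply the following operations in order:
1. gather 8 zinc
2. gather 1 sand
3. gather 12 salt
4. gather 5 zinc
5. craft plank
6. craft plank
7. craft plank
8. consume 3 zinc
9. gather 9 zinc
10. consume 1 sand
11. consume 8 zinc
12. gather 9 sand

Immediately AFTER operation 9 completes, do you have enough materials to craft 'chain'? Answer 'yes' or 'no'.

After 1 (gather 8 zinc): zinc=8
After 2 (gather 1 sand): sand=1 zinc=8
After 3 (gather 12 salt): salt=12 sand=1 zinc=8
After 4 (gather 5 zinc): salt=12 sand=1 zinc=13
After 5 (craft plank): plank=1 salt=8 sand=1 zinc=10
After 6 (craft plank): plank=2 salt=4 sand=1 zinc=7
After 7 (craft plank): plank=3 sand=1 zinc=4
After 8 (consume 3 zinc): plank=3 sand=1 zinc=1
After 9 (gather 9 zinc): plank=3 sand=1 zinc=10

Answer: no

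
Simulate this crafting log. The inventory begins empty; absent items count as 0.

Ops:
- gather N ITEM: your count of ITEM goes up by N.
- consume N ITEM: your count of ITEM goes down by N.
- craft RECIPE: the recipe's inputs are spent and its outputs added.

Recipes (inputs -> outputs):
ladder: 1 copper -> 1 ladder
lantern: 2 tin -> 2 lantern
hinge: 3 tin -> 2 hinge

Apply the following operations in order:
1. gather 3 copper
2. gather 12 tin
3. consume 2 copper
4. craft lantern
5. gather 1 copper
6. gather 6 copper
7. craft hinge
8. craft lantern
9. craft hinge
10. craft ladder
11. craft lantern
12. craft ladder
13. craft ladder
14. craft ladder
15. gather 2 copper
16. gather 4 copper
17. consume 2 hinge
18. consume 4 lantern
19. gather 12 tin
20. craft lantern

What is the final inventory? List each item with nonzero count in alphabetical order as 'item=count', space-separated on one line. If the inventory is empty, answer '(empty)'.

After 1 (gather 3 copper): copper=3
After 2 (gather 12 tin): copper=3 tin=12
After 3 (consume 2 copper): copper=1 tin=12
After 4 (craft lantern): copper=1 lantern=2 tin=10
After 5 (gather 1 copper): copper=2 lantern=2 tin=10
After 6 (gather 6 copper): copper=8 lantern=2 tin=10
After 7 (craft hinge): copper=8 hinge=2 lantern=2 tin=7
After 8 (craft lantern): copper=8 hinge=2 lantern=4 tin=5
After 9 (craft hinge): copper=8 hinge=4 lantern=4 tin=2
After 10 (craft ladder): copper=7 hinge=4 ladder=1 lantern=4 tin=2
After 11 (craft lantern): copper=7 hinge=4 ladder=1 lantern=6
After 12 (craft ladder): copper=6 hinge=4 ladder=2 lantern=6
After 13 (craft ladder): copper=5 hinge=4 ladder=3 lantern=6
After 14 (craft ladder): copper=4 hinge=4 ladder=4 lantern=6
After 15 (gather 2 copper): copper=6 hinge=4 ladder=4 lantern=6
After 16 (gather 4 copper): copper=10 hinge=4 ladder=4 lantern=6
After 17 (consume 2 hinge): copper=10 hinge=2 ladder=4 lantern=6
After 18 (consume 4 lantern): copper=10 hinge=2 ladder=4 lantern=2
After 19 (gather 12 tin): copper=10 hinge=2 ladder=4 lantern=2 tin=12
After 20 (craft lantern): copper=10 hinge=2 ladder=4 lantern=4 tin=10

Answer: copper=10 hinge=2 ladder=4 lantern=4 tin=10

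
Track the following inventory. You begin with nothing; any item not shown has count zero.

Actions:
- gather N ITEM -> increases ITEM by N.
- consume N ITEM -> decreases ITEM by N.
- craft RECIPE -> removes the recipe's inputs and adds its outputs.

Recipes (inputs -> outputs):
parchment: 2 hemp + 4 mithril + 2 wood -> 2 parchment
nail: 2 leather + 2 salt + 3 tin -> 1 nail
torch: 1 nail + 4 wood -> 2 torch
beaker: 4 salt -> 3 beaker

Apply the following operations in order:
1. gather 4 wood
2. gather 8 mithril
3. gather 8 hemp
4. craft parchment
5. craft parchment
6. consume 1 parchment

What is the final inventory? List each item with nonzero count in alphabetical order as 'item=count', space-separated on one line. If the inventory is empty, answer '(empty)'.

After 1 (gather 4 wood): wood=4
After 2 (gather 8 mithril): mithril=8 wood=4
After 3 (gather 8 hemp): hemp=8 mithril=8 wood=4
After 4 (craft parchment): hemp=6 mithril=4 parchment=2 wood=2
After 5 (craft parchment): hemp=4 parchment=4
After 6 (consume 1 parchment): hemp=4 parchment=3

Answer: hemp=4 parchment=3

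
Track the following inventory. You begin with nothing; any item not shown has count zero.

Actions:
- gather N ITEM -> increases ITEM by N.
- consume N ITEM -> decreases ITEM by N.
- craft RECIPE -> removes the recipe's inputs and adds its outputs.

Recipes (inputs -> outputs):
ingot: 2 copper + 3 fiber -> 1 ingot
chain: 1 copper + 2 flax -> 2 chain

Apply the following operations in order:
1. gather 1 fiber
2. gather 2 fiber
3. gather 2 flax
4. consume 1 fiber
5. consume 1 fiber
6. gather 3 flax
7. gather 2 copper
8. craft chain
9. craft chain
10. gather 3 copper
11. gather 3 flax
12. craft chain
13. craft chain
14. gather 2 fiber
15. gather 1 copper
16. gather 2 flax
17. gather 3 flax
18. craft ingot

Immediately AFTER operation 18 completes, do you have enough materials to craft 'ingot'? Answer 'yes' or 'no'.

After 1 (gather 1 fiber): fiber=1
After 2 (gather 2 fiber): fiber=3
After 3 (gather 2 flax): fiber=3 flax=2
After 4 (consume 1 fiber): fiber=2 flax=2
After 5 (consume 1 fiber): fiber=1 flax=2
After 6 (gather 3 flax): fiber=1 flax=5
After 7 (gather 2 copper): copper=2 fiber=1 flax=5
After 8 (craft chain): chain=2 copper=1 fiber=1 flax=3
After 9 (craft chain): chain=4 fiber=1 flax=1
After 10 (gather 3 copper): chain=4 copper=3 fiber=1 flax=1
After 11 (gather 3 flax): chain=4 copper=3 fiber=1 flax=4
After 12 (craft chain): chain=6 copper=2 fiber=1 flax=2
After 13 (craft chain): chain=8 copper=1 fiber=1
After 14 (gather 2 fiber): chain=8 copper=1 fiber=3
After 15 (gather 1 copper): chain=8 copper=2 fiber=3
After 16 (gather 2 flax): chain=8 copper=2 fiber=3 flax=2
After 17 (gather 3 flax): chain=8 copper=2 fiber=3 flax=5
After 18 (craft ingot): chain=8 flax=5 ingot=1

Answer: no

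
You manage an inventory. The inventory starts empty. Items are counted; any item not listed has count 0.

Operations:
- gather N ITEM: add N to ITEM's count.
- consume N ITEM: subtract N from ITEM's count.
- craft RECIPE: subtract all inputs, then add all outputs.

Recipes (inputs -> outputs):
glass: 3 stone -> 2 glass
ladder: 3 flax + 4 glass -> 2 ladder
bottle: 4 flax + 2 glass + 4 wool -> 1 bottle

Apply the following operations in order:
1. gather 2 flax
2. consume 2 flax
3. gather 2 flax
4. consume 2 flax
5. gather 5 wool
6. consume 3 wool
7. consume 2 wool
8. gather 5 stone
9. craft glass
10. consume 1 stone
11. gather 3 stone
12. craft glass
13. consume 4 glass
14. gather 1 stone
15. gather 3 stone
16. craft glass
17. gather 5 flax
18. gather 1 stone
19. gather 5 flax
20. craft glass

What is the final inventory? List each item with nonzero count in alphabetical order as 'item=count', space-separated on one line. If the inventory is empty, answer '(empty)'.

Answer: flax=10 glass=4

Derivation:
After 1 (gather 2 flax): flax=2
After 2 (consume 2 flax): (empty)
After 3 (gather 2 flax): flax=2
After 4 (consume 2 flax): (empty)
After 5 (gather 5 wool): wool=5
After 6 (consume 3 wool): wool=2
After 7 (consume 2 wool): (empty)
After 8 (gather 5 stone): stone=5
After 9 (craft glass): glass=2 stone=2
After 10 (consume 1 stone): glass=2 stone=1
After 11 (gather 3 stone): glass=2 stone=4
After 12 (craft glass): glass=4 stone=1
After 13 (consume 4 glass): stone=1
After 14 (gather 1 stone): stone=2
After 15 (gather 3 stone): stone=5
After 16 (craft glass): glass=2 stone=2
After 17 (gather 5 flax): flax=5 glass=2 stone=2
After 18 (gather 1 stone): flax=5 glass=2 stone=3
After 19 (gather 5 flax): flax=10 glass=2 stone=3
After 20 (craft glass): flax=10 glass=4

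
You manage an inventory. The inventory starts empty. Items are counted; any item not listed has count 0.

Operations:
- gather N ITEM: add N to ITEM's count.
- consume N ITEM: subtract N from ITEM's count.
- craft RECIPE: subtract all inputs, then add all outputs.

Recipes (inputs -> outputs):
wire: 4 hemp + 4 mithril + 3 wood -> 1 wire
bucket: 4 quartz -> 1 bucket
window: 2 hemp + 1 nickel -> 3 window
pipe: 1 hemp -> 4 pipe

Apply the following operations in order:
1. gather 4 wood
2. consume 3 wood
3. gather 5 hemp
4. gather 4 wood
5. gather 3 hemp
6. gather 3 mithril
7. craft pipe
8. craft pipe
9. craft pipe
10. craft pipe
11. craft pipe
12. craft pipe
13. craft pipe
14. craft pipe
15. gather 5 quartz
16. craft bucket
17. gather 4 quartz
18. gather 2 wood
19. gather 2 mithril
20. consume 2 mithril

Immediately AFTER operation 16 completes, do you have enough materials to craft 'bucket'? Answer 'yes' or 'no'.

After 1 (gather 4 wood): wood=4
After 2 (consume 3 wood): wood=1
After 3 (gather 5 hemp): hemp=5 wood=1
After 4 (gather 4 wood): hemp=5 wood=5
After 5 (gather 3 hemp): hemp=8 wood=5
After 6 (gather 3 mithril): hemp=8 mithril=3 wood=5
After 7 (craft pipe): hemp=7 mithril=3 pipe=4 wood=5
After 8 (craft pipe): hemp=6 mithril=3 pipe=8 wood=5
After 9 (craft pipe): hemp=5 mithril=3 pipe=12 wood=5
After 10 (craft pipe): hemp=4 mithril=3 pipe=16 wood=5
After 11 (craft pipe): hemp=3 mithril=3 pipe=20 wood=5
After 12 (craft pipe): hemp=2 mithril=3 pipe=24 wood=5
After 13 (craft pipe): hemp=1 mithril=3 pipe=28 wood=5
After 14 (craft pipe): mithril=3 pipe=32 wood=5
After 15 (gather 5 quartz): mithril=3 pipe=32 quartz=5 wood=5
After 16 (craft bucket): bucket=1 mithril=3 pipe=32 quartz=1 wood=5

Answer: no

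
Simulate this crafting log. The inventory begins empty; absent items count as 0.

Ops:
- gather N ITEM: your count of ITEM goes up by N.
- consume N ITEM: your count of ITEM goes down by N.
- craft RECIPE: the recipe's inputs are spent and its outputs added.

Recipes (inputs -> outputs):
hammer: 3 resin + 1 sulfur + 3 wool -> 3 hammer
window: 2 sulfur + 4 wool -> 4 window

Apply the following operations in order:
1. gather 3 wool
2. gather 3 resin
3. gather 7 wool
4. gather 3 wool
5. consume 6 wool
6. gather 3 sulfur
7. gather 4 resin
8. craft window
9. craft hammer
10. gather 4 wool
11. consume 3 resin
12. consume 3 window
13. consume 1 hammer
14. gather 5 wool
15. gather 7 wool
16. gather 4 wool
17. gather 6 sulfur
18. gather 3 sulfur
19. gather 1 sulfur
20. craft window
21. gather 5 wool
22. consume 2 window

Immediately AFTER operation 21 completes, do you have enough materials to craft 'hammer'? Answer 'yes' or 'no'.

After 1 (gather 3 wool): wool=3
After 2 (gather 3 resin): resin=3 wool=3
After 3 (gather 7 wool): resin=3 wool=10
After 4 (gather 3 wool): resin=3 wool=13
After 5 (consume 6 wool): resin=3 wool=7
After 6 (gather 3 sulfur): resin=3 sulfur=3 wool=7
After 7 (gather 4 resin): resin=7 sulfur=3 wool=7
After 8 (craft window): resin=7 sulfur=1 window=4 wool=3
After 9 (craft hammer): hammer=3 resin=4 window=4
After 10 (gather 4 wool): hammer=3 resin=4 window=4 wool=4
After 11 (consume 3 resin): hammer=3 resin=1 window=4 wool=4
After 12 (consume 3 window): hammer=3 resin=1 window=1 wool=4
After 13 (consume 1 hammer): hammer=2 resin=1 window=1 wool=4
After 14 (gather 5 wool): hammer=2 resin=1 window=1 wool=9
After 15 (gather 7 wool): hammer=2 resin=1 window=1 wool=16
After 16 (gather 4 wool): hammer=2 resin=1 window=1 wool=20
After 17 (gather 6 sulfur): hammer=2 resin=1 sulfur=6 window=1 wool=20
After 18 (gather 3 sulfur): hammer=2 resin=1 sulfur=9 window=1 wool=20
After 19 (gather 1 sulfur): hammer=2 resin=1 sulfur=10 window=1 wool=20
After 20 (craft window): hammer=2 resin=1 sulfur=8 window=5 wool=16
After 21 (gather 5 wool): hammer=2 resin=1 sulfur=8 window=5 wool=21

Answer: no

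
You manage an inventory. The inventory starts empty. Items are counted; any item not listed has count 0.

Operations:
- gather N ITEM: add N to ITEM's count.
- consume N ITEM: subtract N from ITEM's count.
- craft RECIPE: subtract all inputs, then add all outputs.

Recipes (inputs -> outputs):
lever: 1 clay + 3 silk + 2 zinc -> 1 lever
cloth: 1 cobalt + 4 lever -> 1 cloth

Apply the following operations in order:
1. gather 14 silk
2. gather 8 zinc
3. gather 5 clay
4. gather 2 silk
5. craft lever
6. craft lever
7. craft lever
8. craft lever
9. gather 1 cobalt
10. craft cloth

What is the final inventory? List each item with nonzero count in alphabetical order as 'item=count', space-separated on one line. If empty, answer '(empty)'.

Answer: clay=1 cloth=1 silk=4

Derivation:
After 1 (gather 14 silk): silk=14
After 2 (gather 8 zinc): silk=14 zinc=8
After 3 (gather 5 clay): clay=5 silk=14 zinc=8
After 4 (gather 2 silk): clay=5 silk=16 zinc=8
After 5 (craft lever): clay=4 lever=1 silk=13 zinc=6
After 6 (craft lever): clay=3 lever=2 silk=10 zinc=4
After 7 (craft lever): clay=2 lever=3 silk=7 zinc=2
After 8 (craft lever): clay=1 lever=4 silk=4
After 9 (gather 1 cobalt): clay=1 cobalt=1 lever=4 silk=4
After 10 (craft cloth): clay=1 cloth=1 silk=4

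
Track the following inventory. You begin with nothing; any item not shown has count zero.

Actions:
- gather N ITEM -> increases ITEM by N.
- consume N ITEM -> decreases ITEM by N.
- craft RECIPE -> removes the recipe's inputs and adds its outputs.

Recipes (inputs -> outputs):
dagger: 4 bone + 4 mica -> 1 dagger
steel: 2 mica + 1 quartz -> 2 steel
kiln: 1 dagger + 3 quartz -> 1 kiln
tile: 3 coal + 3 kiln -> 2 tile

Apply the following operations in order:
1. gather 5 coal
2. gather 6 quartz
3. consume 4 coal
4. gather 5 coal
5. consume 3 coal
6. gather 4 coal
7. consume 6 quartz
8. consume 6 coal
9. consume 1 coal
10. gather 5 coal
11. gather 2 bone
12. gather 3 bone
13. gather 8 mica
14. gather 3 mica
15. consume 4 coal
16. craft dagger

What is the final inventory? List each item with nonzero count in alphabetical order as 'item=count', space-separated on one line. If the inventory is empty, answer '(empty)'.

After 1 (gather 5 coal): coal=5
After 2 (gather 6 quartz): coal=5 quartz=6
After 3 (consume 4 coal): coal=1 quartz=6
After 4 (gather 5 coal): coal=6 quartz=6
After 5 (consume 3 coal): coal=3 quartz=6
After 6 (gather 4 coal): coal=7 quartz=6
After 7 (consume 6 quartz): coal=7
After 8 (consume 6 coal): coal=1
After 9 (consume 1 coal): (empty)
After 10 (gather 5 coal): coal=5
After 11 (gather 2 bone): bone=2 coal=5
After 12 (gather 3 bone): bone=5 coal=5
After 13 (gather 8 mica): bone=5 coal=5 mica=8
After 14 (gather 3 mica): bone=5 coal=5 mica=11
After 15 (consume 4 coal): bone=5 coal=1 mica=11
After 16 (craft dagger): bone=1 coal=1 dagger=1 mica=7

Answer: bone=1 coal=1 dagger=1 mica=7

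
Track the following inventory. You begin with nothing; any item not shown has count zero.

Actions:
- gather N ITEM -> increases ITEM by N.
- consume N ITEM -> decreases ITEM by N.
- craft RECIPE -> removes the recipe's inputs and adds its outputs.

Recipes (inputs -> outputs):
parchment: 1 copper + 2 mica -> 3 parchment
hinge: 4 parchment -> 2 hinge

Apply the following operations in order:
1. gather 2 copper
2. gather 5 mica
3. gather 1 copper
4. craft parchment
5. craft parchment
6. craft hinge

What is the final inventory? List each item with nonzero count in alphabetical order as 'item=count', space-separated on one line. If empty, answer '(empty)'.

After 1 (gather 2 copper): copper=2
After 2 (gather 5 mica): copper=2 mica=5
After 3 (gather 1 copper): copper=3 mica=5
After 4 (craft parchment): copper=2 mica=3 parchment=3
After 5 (craft parchment): copper=1 mica=1 parchment=6
After 6 (craft hinge): copper=1 hinge=2 mica=1 parchment=2

Answer: copper=1 hinge=2 mica=1 parchment=2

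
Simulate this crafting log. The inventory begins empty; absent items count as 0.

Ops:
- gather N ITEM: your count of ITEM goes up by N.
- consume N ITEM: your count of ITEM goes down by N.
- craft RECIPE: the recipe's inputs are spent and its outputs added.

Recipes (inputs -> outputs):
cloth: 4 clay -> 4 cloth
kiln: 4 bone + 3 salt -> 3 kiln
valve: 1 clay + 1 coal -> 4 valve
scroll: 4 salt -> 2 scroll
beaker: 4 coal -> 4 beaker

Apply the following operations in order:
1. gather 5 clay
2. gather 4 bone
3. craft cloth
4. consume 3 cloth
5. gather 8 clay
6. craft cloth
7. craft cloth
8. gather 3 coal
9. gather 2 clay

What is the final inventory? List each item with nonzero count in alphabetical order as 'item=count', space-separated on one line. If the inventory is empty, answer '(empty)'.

Answer: bone=4 clay=3 cloth=9 coal=3

Derivation:
After 1 (gather 5 clay): clay=5
After 2 (gather 4 bone): bone=4 clay=5
After 3 (craft cloth): bone=4 clay=1 cloth=4
After 4 (consume 3 cloth): bone=4 clay=1 cloth=1
After 5 (gather 8 clay): bone=4 clay=9 cloth=1
After 6 (craft cloth): bone=4 clay=5 cloth=5
After 7 (craft cloth): bone=4 clay=1 cloth=9
After 8 (gather 3 coal): bone=4 clay=1 cloth=9 coal=3
After 9 (gather 2 clay): bone=4 clay=3 cloth=9 coal=3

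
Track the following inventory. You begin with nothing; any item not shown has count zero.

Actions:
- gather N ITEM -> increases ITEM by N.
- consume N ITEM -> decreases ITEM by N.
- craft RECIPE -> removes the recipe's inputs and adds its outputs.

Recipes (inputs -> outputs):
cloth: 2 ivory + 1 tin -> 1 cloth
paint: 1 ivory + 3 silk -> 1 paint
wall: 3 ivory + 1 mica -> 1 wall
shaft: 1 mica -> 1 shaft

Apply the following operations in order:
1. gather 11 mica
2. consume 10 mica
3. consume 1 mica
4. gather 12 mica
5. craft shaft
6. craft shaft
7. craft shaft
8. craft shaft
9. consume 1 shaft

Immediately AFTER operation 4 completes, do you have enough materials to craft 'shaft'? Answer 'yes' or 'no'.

Answer: yes

Derivation:
After 1 (gather 11 mica): mica=11
After 2 (consume 10 mica): mica=1
After 3 (consume 1 mica): (empty)
After 4 (gather 12 mica): mica=12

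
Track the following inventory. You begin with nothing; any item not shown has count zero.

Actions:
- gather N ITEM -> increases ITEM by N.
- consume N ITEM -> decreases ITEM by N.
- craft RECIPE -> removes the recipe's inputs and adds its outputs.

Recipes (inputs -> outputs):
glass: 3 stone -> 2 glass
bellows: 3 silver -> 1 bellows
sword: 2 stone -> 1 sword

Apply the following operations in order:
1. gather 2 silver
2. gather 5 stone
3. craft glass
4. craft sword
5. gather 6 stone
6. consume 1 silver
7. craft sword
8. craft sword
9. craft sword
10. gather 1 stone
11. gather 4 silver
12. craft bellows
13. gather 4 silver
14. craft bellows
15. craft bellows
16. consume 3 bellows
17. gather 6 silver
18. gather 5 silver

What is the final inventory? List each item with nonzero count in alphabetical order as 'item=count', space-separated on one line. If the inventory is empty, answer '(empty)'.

After 1 (gather 2 silver): silver=2
After 2 (gather 5 stone): silver=2 stone=5
After 3 (craft glass): glass=2 silver=2 stone=2
After 4 (craft sword): glass=2 silver=2 sword=1
After 5 (gather 6 stone): glass=2 silver=2 stone=6 sword=1
After 6 (consume 1 silver): glass=2 silver=1 stone=6 sword=1
After 7 (craft sword): glass=2 silver=1 stone=4 sword=2
After 8 (craft sword): glass=2 silver=1 stone=2 sword=3
After 9 (craft sword): glass=2 silver=1 sword=4
After 10 (gather 1 stone): glass=2 silver=1 stone=1 sword=4
After 11 (gather 4 silver): glass=2 silver=5 stone=1 sword=4
After 12 (craft bellows): bellows=1 glass=2 silver=2 stone=1 sword=4
After 13 (gather 4 silver): bellows=1 glass=2 silver=6 stone=1 sword=4
After 14 (craft bellows): bellows=2 glass=2 silver=3 stone=1 sword=4
After 15 (craft bellows): bellows=3 glass=2 stone=1 sword=4
After 16 (consume 3 bellows): glass=2 stone=1 sword=4
After 17 (gather 6 silver): glass=2 silver=6 stone=1 sword=4
After 18 (gather 5 silver): glass=2 silver=11 stone=1 sword=4

Answer: glass=2 silver=11 stone=1 sword=4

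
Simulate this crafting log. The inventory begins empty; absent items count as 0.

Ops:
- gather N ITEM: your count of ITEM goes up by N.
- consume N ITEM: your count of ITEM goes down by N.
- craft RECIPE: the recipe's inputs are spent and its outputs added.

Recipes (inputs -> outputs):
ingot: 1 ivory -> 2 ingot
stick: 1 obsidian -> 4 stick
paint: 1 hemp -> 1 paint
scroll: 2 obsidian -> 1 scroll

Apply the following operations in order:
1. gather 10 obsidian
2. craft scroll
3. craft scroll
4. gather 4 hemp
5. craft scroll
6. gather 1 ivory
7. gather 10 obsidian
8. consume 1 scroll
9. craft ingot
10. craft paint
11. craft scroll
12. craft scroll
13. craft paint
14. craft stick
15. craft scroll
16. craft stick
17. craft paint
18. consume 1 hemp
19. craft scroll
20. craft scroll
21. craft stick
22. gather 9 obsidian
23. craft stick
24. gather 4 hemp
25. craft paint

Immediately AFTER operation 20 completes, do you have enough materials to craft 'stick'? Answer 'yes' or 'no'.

After 1 (gather 10 obsidian): obsidian=10
After 2 (craft scroll): obsidian=8 scroll=1
After 3 (craft scroll): obsidian=6 scroll=2
After 4 (gather 4 hemp): hemp=4 obsidian=6 scroll=2
After 5 (craft scroll): hemp=4 obsidian=4 scroll=3
After 6 (gather 1 ivory): hemp=4 ivory=1 obsidian=4 scroll=3
After 7 (gather 10 obsidian): hemp=4 ivory=1 obsidian=14 scroll=3
After 8 (consume 1 scroll): hemp=4 ivory=1 obsidian=14 scroll=2
After 9 (craft ingot): hemp=4 ingot=2 obsidian=14 scroll=2
After 10 (craft paint): hemp=3 ingot=2 obsidian=14 paint=1 scroll=2
After 11 (craft scroll): hemp=3 ingot=2 obsidian=12 paint=1 scroll=3
After 12 (craft scroll): hemp=3 ingot=2 obsidian=10 paint=1 scroll=4
After 13 (craft paint): hemp=2 ingot=2 obsidian=10 paint=2 scroll=4
After 14 (craft stick): hemp=2 ingot=2 obsidian=9 paint=2 scroll=4 stick=4
After 15 (craft scroll): hemp=2 ingot=2 obsidian=7 paint=2 scroll=5 stick=4
After 16 (craft stick): hemp=2 ingot=2 obsidian=6 paint=2 scroll=5 stick=8
After 17 (craft paint): hemp=1 ingot=2 obsidian=6 paint=3 scroll=5 stick=8
After 18 (consume 1 hemp): ingot=2 obsidian=6 paint=3 scroll=5 stick=8
After 19 (craft scroll): ingot=2 obsidian=4 paint=3 scroll=6 stick=8
After 20 (craft scroll): ingot=2 obsidian=2 paint=3 scroll=7 stick=8

Answer: yes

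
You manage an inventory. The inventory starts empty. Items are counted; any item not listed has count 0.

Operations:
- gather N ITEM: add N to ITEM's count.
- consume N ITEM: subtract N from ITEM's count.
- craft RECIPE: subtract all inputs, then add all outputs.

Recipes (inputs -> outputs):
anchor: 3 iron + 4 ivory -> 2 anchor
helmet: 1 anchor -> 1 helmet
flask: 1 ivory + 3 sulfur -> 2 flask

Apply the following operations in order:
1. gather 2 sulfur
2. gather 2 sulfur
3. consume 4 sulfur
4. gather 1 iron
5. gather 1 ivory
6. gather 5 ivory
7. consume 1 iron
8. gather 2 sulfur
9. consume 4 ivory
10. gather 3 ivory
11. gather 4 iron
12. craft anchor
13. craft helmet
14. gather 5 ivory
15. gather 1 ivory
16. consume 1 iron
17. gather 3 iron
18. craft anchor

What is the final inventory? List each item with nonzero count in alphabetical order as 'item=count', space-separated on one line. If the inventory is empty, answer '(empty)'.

After 1 (gather 2 sulfur): sulfur=2
After 2 (gather 2 sulfur): sulfur=4
After 3 (consume 4 sulfur): (empty)
After 4 (gather 1 iron): iron=1
After 5 (gather 1 ivory): iron=1 ivory=1
After 6 (gather 5 ivory): iron=1 ivory=6
After 7 (consume 1 iron): ivory=6
After 8 (gather 2 sulfur): ivory=6 sulfur=2
After 9 (consume 4 ivory): ivory=2 sulfur=2
After 10 (gather 3 ivory): ivory=5 sulfur=2
After 11 (gather 4 iron): iron=4 ivory=5 sulfur=2
After 12 (craft anchor): anchor=2 iron=1 ivory=1 sulfur=2
After 13 (craft helmet): anchor=1 helmet=1 iron=1 ivory=1 sulfur=2
After 14 (gather 5 ivory): anchor=1 helmet=1 iron=1 ivory=6 sulfur=2
After 15 (gather 1 ivory): anchor=1 helmet=1 iron=1 ivory=7 sulfur=2
After 16 (consume 1 iron): anchor=1 helmet=1 ivory=7 sulfur=2
After 17 (gather 3 iron): anchor=1 helmet=1 iron=3 ivory=7 sulfur=2
After 18 (craft anchor): anchor=3 helmet=1 ivory=3 sulfur=2

Answer: anchor=3 helmet=1 ivory=3 sulfur=2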